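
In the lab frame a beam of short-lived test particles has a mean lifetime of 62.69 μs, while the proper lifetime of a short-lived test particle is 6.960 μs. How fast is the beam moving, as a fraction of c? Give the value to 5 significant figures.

β ≈ 0.99382

γ = Δt/τ₀ = 62.69/6.960 = 9.007184
β = √(1 − 1/γ²) = √(1 − 1/9.007184²) = 0.99382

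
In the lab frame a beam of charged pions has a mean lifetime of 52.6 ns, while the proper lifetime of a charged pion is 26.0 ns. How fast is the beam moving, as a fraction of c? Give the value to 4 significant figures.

β ≈ 0.8693

γ = Δt/τ₀ = 52.6/26.0 = 2.02308
β = √(1 − 1/γ²) = √(1 − 1/2.02308²) = 0.8693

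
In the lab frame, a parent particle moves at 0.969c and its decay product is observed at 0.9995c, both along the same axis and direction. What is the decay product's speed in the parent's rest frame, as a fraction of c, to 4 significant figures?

Inverse velocity addition: u' = (u − v)/(1 − uv/c²)
= (0.9995 − 0.969)/(1 − 0.9995×0.969) = 0.03050/0.0314845 = 0.9687

u' ≈ 0.9687c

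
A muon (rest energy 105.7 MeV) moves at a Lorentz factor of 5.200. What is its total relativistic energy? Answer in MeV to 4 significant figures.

E ≈ 549.6 MeV

γ = 5.200 (given)
E = γm₀c² = 5.200 × 105.7 MeV = 549.6 MeV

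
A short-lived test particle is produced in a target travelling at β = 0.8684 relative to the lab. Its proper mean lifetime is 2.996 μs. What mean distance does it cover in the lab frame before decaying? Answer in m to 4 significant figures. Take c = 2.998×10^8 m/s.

d ≈ 1573 m

γ = 1/√(1 − 0.8684²) = 2.01668
Dilated lifetime: Δt = γτ₀ = 2.01668 × 2.996 μs = 6.04198 μs
d = vΔt = 0.8684c × 6.04198 μs = 2.60346×10^8 m/s × 6.04198×10^-6 s = 1573 m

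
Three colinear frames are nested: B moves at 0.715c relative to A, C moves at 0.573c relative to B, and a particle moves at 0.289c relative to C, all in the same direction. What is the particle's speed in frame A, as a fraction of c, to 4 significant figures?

Compose boost 2: (0.573 + 0.715)/(1 + 0.573×0.715) = 1.288/1.40969 = 0.913673
Compose boost 3: (0.289 + 0.913673)/(1 + 0.289×0.913673) = 1.20267/1.26405 = 0.9514

u ≈ 0.9514c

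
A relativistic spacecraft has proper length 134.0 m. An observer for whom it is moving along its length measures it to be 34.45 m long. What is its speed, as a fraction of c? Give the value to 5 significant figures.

β ≈ 0.96639

γ = L₀/L = 134.0/34.45 = 3.889695
β = √(1 − 1/γ²) = 0.96639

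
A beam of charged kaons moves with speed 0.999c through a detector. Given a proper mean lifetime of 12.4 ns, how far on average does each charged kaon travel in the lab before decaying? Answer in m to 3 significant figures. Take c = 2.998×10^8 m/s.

d ≈ 83.1 m

γ = 1/√(1 − 0.999²) = 22.366
Dilated lifetime: Δt = γτ₀ = 22.366 × 12.4 ns = 277.34 ns
d = vΔt = 0.999c × 277.34 ns = 2.9950×10^8 m/s × 2.7734×10^-7 s = 83.1 m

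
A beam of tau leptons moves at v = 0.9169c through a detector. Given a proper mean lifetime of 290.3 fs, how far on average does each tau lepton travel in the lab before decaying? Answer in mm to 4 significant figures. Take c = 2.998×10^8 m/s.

d ≈ 0.1999 mm

γ = 1/√(1 − 0.9169²) = 2.50553
Dilated lifetime: Δt = γτ₀ = 2.50553 × 290.3 fs = 727.356 fs
d = vΔt = 0.9169c × 727.356 fs = 2.74887×10^8 m/s × 7.27356×10^-13 s = 0.1999 mm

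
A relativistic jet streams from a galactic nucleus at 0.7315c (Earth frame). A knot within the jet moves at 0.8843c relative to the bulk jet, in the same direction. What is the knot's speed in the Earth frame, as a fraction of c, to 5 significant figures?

Relativistic velocity addition: u = (u' + v)/(1 + u'v/c²)
= (0.8843 + 0.7315)/(1 + 0.8843×0.7315) = 1.6158/1.646865 = 0.98114

u ≈ 0.98114c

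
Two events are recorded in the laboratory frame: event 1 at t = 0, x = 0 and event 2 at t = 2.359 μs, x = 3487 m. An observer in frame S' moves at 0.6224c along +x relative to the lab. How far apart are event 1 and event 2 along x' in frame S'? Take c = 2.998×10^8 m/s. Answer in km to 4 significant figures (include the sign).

Δx' ≈ 3.893 km

γ = 1/√(1 − 0.6224²) = 1.27763
Δx' = γ(Δx − vΔt) = 1.27763 × (3487 m − 0.6224×(2.998×10^8 m/s)×2.359×10^-6 s)
= 1.27763 × (3046.82 m) = 3.893 km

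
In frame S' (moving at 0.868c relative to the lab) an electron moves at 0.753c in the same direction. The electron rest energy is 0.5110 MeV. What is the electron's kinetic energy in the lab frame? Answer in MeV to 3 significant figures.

u_lab = (0.753 + 0.868)/(1 + 0.753×0.868) = 0.980283
γ = 1/√(1 − 0.980283²) = 5.0608
K = (γ − 1)m₀c² = (5.0608 − 1) × 0.5110 = 4.0608 × 0.5110 = 2.08 MeV

K ≈ 2.08 MeV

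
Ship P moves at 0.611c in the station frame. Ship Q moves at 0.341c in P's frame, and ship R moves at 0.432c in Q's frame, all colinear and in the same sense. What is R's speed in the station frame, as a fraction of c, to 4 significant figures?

u ≈ 0.9101c

Compose boost 2: (0.341 + 0.611)/(1 + 0.341×0.611) = 0.9520/1.20835 = 0.787851
Compose boost 3: (0.432 + 0.787851)/(1 + 0.432×0.787851) = 1.21985/1.34035 = 0.9101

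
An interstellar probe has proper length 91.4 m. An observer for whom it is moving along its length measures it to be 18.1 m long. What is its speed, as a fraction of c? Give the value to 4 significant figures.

β ≈ 0.9802

γ = L₀/L = 91.4/18.1 = 5.04972
β = √(1 − 1/γ²) = 0.9802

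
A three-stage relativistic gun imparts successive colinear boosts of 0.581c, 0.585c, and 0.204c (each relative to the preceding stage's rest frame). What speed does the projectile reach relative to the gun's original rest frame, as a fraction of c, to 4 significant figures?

Compose boost 2: (0.585 + 0.581)/(1 + 0.585×0.581) = 1.166/1.33988 = 0.870224
Compose boost 3: (0.204 + 0.870224)/(1 + 0.204×0.870224) = 1.07422/1.17753 = 0.9123

u ≈ 0.9123c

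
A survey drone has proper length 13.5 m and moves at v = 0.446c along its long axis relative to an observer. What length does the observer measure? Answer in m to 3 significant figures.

γ = 1/√(1 − 0.446²) = 1.1173
Length contraction: L = L₀/γ = 13.5/1.1173 = 12.1 m

L ≈ 12.1 m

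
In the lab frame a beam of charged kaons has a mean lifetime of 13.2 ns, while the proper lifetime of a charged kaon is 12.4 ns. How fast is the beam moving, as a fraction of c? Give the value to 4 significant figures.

β ≈ 0.3428

γ = Δt/τ₀ = 13.2/12.4 = 1.06452
β = √(1 − 1/γ²) = √(1 − 1/1.06452²) = 0.3428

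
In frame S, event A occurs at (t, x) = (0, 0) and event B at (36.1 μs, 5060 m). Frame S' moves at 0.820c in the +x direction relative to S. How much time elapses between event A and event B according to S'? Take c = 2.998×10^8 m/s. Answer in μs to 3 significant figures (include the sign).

Δt' ≈ 38.9 μs

γ = 1/√(1 − 0.820²) = 1.7471
Δt' = γ(Δt − vΔx/c²) = 1.7471 × (36.1 μs − 0.820×5060 m / (2.998×10^8 m/s))
= 1.7471 × (22.260 μs) = 38.9 μs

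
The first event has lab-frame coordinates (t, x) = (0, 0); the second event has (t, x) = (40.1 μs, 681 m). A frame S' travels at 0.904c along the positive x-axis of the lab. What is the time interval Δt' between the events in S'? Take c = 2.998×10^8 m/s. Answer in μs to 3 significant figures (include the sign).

Δt' ≈ 89.0 μs

γ = 1/√(1 − 0.904²) = 2.3390
Δt' = γ(Δt − vΔx/c²) = 2.3390 × (40.1 μs − 0.904×681 m / (2.998×10^8 m/s))
= 2.3390 × (38.047 μs) = 89.0 μs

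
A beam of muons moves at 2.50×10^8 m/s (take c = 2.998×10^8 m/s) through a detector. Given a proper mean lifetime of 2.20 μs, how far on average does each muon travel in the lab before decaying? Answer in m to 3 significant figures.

d ≈ 996 m

β = v/c = 2.50×10^8 / 2.998×10^8 = 0.83389
γ = 1/√(1 − 0.83389²) = 1.8118
Dilated lifetime: Δt = γτ₀ = 1.8118 × 2.20 μs = 3.9860 μs
d = vΔt = 0.83389c × 3.9860 μs = 2.5000×10^8 m/s × 3.9860×10^-6 s = 996 m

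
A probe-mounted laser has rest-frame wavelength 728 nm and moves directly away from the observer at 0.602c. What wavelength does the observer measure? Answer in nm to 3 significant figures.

λ_obs ≈ 1460 nm

Relativistic Doppler: λ_obs = λ_src √((1+β)/(1−β))
= 728 × √(1.6020/0.39800) = 728 × 2.0063 = 1460 nm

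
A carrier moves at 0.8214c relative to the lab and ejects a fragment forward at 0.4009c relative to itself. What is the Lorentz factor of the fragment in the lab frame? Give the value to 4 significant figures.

γ ≈ 2.544

u_lab = (0.4009 + 0.8214)/(1 + 0.4009×0.8214) = 1.2223/1.329299 = 0.9195070
γ = 1/√(1 − 0.9195070²) = 2.544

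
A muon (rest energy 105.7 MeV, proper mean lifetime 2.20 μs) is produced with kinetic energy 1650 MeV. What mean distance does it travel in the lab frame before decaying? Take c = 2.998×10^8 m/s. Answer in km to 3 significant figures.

d ≈ 10.9 km

γ = 1 + K/(m₀c²) = 1 + 1650/105.7 = 16.610
β = √(1 − 1/γ²) = 0.99819
Dilated lifetime: γτ₀ = 16.610 × 2.20 μs = 36.542 μs
d = βc·γτ₀ = 0.99819 × (2.998×10^8 m/s) × 3.6542×10^-5 s = 10.9 km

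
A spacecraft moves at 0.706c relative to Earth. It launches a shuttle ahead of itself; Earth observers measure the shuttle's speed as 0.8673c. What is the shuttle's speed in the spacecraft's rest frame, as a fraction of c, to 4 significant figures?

Inverse velocity addition: u' = (u − v)/(1 − uv/c²)
= (0.8673 − 0.706)/(1 − 0.8673×0.706) = 0.1613/0.387686 = 0.4161

u' ≈ 0.4161c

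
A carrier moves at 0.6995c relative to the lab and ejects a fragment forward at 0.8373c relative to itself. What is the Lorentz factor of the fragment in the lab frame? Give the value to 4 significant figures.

γ ≈ 4.058

u_lab = (0.8373 + 0.6995)/(1 + 0.8373×0.6995) = 1.5368/1.585691 = 0.9691672
γ = 1/√(1 − 0.9691672²) = 4.058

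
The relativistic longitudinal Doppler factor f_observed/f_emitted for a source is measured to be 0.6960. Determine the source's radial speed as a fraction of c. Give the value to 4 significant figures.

β ≈ 0.3473

f_obs/f_src = √((1−β)/(1+β)) = 0.6960  ⇒  (1−β)/(1+β) = 0.484416
β = |1 − D²|/(1 + D²) = |1 − 0.484416|/(1 + 0.484416) = 0.3473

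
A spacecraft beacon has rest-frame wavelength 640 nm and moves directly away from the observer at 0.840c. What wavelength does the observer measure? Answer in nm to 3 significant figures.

λ_obs ≈ 2170 nm

Relativistic Doppler: λ_obs = λ_src √((1+β)/(1−β))
= 640 × √(1.8400/0.16000) = 640 × 3.3912 = 2170 nm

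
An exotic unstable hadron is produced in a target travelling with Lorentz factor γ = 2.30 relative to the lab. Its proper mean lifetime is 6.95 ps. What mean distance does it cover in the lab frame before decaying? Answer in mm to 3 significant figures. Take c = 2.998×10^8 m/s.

β = √(1 − 1/γ²) = √(1 − 1/2.30²) = 0.90054
Dilated lifetime: Δt = γτ₀ = 2.30 × 6.95 ps = 15.985 ps
d = vΔt = 0.90054c × 15.985 ps = 2.6998×10^8 m/s × 1.5985×10^-11 s = 4.32 mm

d ≈ 4.32 mm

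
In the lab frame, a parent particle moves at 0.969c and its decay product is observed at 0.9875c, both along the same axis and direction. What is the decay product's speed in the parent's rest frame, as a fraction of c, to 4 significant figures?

u' ≈ 0.4291c

Inverse velocity addition: u' = (u − v)/(1 − uv/c²)
= (0.9875 − 0.969)/(1 − 0.9875×0.969) = 0.01850/0.0431125 = 0.4291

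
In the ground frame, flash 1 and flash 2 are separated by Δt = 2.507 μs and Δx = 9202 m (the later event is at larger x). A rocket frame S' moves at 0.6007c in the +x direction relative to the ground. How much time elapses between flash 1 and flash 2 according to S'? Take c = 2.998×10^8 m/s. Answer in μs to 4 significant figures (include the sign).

γ = 1/√(1 − 0.6007²) = 1.25082
Δt' = γ(Δt − vΔx/c²) = 1.25082 × (2.507 μs − 0.6007×9202 m / (2.998×10^8 m/s))
= 1.25082 × (-15.9308 μs) = -19.93 μs

Δt' ≈ -19.93 μs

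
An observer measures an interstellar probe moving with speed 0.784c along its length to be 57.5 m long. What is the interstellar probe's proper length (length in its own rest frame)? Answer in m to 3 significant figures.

L₀ ≈ 92.6 m

γ = 1/√(1 − 0.784²) = 1.6109
L₀ = γL = 1.6109 × 57.5 = 92.6 m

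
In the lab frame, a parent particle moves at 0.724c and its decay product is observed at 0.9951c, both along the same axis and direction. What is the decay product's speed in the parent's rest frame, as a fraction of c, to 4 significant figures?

Inverse velocity addition: u' = (u − v)/(1 − uv/c²)
= (0.9951 − 0.724)/(1 − 0.9951×0.724) = 0.2711/0.279548 = 0.9698

u' ≈ 0.9698c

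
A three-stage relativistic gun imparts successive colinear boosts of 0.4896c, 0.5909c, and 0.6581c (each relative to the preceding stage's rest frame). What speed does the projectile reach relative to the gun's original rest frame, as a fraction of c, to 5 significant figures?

u ≈ 0.96431c

Compose boost 2: (0.5909 + 0.4896)/(1 + 0.5909×0.4896) = 1.0805/1.289305 = 0.8380486
Compose boost 3: (0.6581 + 0.8380486)/(1 + 0.6581×0.8380486) = 1.496149/1.551520 = 0.96431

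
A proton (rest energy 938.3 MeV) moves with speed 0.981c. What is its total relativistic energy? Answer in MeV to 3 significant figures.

γ = 1/√(1 − 0.981²) = 5.1544
E = γm₀c² = 5.1544 × 938.3 MeV = 4840 MeV

E ≈ 4840 MeV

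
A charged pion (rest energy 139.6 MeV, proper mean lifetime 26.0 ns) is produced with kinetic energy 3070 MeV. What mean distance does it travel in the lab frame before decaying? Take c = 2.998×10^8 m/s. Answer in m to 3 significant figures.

d ≈ 179 m

γ = 1 + K/(m₀c²) = 1 + 3070/139.6 = 22.991
β = √(1 − 1/γ²) = 0.99905
Dilated lifetime: γτ₀ = 22.991 × 26.0 ns = 597.78 ns
d = βc·γτ₀ = 0.99905 × (2.998×10^8 m/s) × 5.9778×10^-7 s = 179 m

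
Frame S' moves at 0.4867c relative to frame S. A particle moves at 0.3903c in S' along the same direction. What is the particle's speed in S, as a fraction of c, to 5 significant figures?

u ≈ 0.73700c

Relativistic velocity addition: u = (u' + v)/(1 + u'v/c²)
= (0.3903 + 0.4867)/(1 + 0.3903×0.4867) = 0.87700/1.189959 = 0.73700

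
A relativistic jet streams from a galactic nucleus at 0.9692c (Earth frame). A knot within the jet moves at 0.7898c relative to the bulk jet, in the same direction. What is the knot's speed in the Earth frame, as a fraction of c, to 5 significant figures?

u ≈ 0.99633c

Relativistic velocity addition: u = (u' + v)/(1 + u'v/c²)
= (0.7898 + 0.9692)/(1 + 0.7898×0.9692) = 1.7590/1.765474 = 0.99633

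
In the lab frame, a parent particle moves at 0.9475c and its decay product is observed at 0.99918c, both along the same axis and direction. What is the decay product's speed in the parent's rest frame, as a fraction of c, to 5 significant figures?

Inverse velocity addition: u' = (u − v)/(1 − uv/c²)
= (0.99918 − 0.9475)/(1 − 0.99918×0.9475) = 0.051680/0.05327695 = 0.97003

u' ≈ 0.97003c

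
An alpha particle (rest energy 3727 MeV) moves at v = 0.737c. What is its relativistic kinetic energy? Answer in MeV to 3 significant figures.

γ = 1/√(1 − 0.737²) = 1.4795
K = (γ − 1)m₀c² = (1.4795 − 1) × 3727 MeV = 0.47952 × 3727 MeV = 1790 MeV

K ≈ 1790 MeV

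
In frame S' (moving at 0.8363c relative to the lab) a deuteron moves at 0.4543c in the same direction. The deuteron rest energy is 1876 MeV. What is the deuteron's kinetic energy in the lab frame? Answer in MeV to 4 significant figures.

u_lab = (0.4543 + 0.8363)/(1 + 0.4543×0.8363) = 0.9352641
γ = 1/√(1 − 0.9352641²) = 2.82525
K = (γ − 1)m₀c² = (2.82525 − 1) × 1876 = 1.82525 × 1876 = 3424 MeV

K ≈ 3424 MeV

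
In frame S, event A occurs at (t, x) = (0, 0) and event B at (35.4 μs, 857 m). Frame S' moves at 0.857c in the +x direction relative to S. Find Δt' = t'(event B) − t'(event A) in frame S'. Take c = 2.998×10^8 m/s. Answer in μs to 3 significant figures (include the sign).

Δt' ≈ 63.9 μs

γ = 1/√(1 − 0.857²) = 1.9406
Δt' = γ(Δt − vΔx/c²) = 1.9406 × (35.4 μs − 0.857×857 m / (2.998×10^8 m/s))
= 1.9406 × (32.950 μs) = 63.9 μs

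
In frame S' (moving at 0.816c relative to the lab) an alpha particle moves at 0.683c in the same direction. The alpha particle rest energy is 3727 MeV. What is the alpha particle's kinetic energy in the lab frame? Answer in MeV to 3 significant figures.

K ≈ 10000 MeV

u_lab = (0.683 + 0.816)/(1 + 0.683×0.816) = 0.962546
γ = 1/√(1 − 0.962546²) = 3.6884
K = (γ − 1)m₀c² = (3.6884 − 1) × 3727 = 2.6884 × 3727 = 10000 MeV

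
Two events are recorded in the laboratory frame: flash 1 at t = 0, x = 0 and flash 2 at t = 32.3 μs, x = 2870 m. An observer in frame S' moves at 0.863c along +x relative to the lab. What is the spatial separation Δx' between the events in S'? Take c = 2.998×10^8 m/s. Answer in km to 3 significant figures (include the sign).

Δx' ≈ -10.9 km

γ = 1/√(1 − 0.863²) = 1.9794
Δx' = γ(Δx − vΔt) = 1.9794 × (2870 m − 0.863×(2.998×10^8 m/s)×32.3×10^-6 s)
= 1.9794 × (-5486.9 m) = -10.9 km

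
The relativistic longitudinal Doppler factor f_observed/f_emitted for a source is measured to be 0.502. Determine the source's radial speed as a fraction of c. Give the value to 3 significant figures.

β ≈ 0.597

f_obs/f_src = √((1−β)/(1+β)) = 0.502  ⇒  (1−β)/(1+β) = 0.25200
β = |1 − D²|/(1 + D²) = |1 − 0.25200|/(1 + 0.25200) = 0.597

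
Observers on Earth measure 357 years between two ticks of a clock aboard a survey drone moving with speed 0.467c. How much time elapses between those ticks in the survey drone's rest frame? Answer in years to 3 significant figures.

τ₀ ≈ 316 years

γ = 1/√(1 − 0.467²) = 1.1309
Proper time: τ₀ = Δt/γ = 357/1.1309 = 316 years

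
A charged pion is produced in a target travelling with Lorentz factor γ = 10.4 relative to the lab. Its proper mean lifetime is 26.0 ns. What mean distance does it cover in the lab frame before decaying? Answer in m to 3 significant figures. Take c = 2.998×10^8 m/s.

d ≈ 80.7 m

β = √(1 − 1/γ²) = √(1 − 1/10.4²) = 0.99537
Dilated lifetime: Δt = γτ₀ = 10.4 × 26.0 ns = 270.40 ns
d = vΔt = 0.99537c × 270.40 ns = 2.9841×10^8 m/s × 2.7040×10^-7 s = 80.7 m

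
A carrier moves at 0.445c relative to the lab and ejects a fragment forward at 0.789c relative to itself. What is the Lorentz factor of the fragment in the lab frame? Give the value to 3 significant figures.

u_lab = (0.789 + 0.445)/(1 + 0.789×0.445) = 1.234/1.35111 = 0.913326
γ = 1/√(1 − 0.913326²) = 2.46

γ ≈ 2.46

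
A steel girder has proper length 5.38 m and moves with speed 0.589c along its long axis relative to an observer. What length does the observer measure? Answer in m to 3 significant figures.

γ = 1/√(1 − 0.589²) = 1.2374
Length contraction: L = L₀/γ = 5.38/1.2374 = 4.35 m

L ≈ 4.35 m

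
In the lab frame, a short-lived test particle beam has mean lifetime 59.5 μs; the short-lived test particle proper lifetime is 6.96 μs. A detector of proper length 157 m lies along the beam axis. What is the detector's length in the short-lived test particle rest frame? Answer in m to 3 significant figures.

Time dilation ⇒ γ = Δt/τ₀ = 59.5/6.96 = 8.5489
Length contraction: L = L₀/γ = 157/8.5489 = 18.4 m

L ≈ 18.4 m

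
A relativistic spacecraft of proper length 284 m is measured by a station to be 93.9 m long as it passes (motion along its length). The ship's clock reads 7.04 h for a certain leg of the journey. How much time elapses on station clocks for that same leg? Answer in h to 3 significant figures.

Length contraction ⇒ γ = L₀/L = 284/93.9 = 3.0245
Time dilation: Δt = γτ₀ = 3.0245 × 7.04 h = 21.3 h

Δt ≈ 21.3 h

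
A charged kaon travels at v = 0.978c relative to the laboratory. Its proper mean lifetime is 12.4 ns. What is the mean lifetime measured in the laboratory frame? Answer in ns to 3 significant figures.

Δt ≈ 59.4 ns

γ = 1/√(1 − 0.978²) = 4.7938
Time dilation: Δt = γτ₀ = 4.7938 × 12.4 ns = 59.4 ns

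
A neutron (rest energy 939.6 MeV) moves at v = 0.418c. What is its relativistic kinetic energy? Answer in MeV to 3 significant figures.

γ = 1/√(1 − 0.418²) = 1.1008
K = (γ − 1)m₀c² = (1.1008 − 1) × 939.6 MeV = 0.10078 × 939.6 MeV = 94.7 MeV

K ≈ 94.7 MeV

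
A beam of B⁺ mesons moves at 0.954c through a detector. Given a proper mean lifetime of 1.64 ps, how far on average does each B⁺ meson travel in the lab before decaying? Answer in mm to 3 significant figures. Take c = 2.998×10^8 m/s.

d ≈ 1.56 mm

γ = 1/√(1 − 0.954²) = 3.3355
Dilated lifetime: Δt = γτ₀ = 3.3355 × 1.64 ps = 5.4702 ps
d = vΔt = 0.954c × 5.4702 ps = 2.8601×10^8 m/s × 5.4702×10^-12 s = 1.56 mm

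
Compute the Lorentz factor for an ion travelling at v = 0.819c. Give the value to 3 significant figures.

γ = 1/√(1 − β²) = 1/√(1 − 0.819²) = 1/√(0.32924) = 1.74

γ ≈ 1.74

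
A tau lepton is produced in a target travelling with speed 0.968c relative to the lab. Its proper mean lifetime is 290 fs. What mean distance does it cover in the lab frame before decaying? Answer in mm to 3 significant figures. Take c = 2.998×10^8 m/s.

γ = 1/√(1 − 0.968²) = 3.9849
Dilated lifetime: Δt = γτ₀ = 3.9849 × 290 fs = 1155.6 fs
d = vΔt = 0.968c × 1155.6 fs = 2.9021×10^8 m/s × 1.1556×10^-12 s = 0.335 mm

d ≈ 0.335 mm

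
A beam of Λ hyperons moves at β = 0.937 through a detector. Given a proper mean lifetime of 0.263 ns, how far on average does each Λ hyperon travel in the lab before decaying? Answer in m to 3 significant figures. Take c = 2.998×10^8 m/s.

γ = 1/√(1 − 0.937²) = 2.8626
Dilated lifetime: Δt = γτ₀ = 2.8626 × 0.263 ns = 0.75287 ns
d = vΔt = 0.937c × 0.75287 ns = 2.8091×10^8 m/s × 7.5287×10^-10 s = 0.211 m

d ≈ 0.211 m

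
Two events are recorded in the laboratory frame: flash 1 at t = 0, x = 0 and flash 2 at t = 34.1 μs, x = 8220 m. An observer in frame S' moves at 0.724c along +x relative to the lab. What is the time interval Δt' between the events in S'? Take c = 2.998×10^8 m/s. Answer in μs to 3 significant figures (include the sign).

γ = 1/√(1 − 0.724²) = 1.4497
Δt' = γ(Δt − vΔx/c²) = 1.4497 × (34.1 μs − 0.724×8220 m / (2.998×10^8 m/s))
= 1.4497 × (14.249 μs) = 20.7 μs

Δt' ≈ 20.7 μs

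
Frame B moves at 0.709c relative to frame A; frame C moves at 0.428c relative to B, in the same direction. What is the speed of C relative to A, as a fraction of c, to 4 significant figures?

Compose boost 2: (0.428 + 0.709)/(1 + 0.428×0.709) = 1.137/1.30345 = 0.8723

u ≈ 0.8723c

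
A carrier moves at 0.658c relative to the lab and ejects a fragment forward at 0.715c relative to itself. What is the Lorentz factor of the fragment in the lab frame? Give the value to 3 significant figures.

u_lab = (0.715 + 0.658)/(1 + 0.715×0.658) = 1.373/1.47047 = 0.933715
γ = 1/√(1 − 0.933715²) = 2.79

γ ≈ 2.79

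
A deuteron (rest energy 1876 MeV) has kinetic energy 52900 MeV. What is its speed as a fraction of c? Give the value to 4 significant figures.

β ≈ 0.9994

γ = 1 + K/(m₀c²) = 1 + 52900/1876 = 29.1983
β = √(1 − 1/γ²) = 0.9994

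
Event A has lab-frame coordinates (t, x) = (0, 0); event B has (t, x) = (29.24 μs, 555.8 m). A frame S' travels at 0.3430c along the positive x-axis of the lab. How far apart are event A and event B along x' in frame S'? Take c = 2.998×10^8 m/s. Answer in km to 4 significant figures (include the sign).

γ = 1/√(1 − 0.3430²) = 1.06458
Δx' = γ(Δx − vΔt) = 1.06458 × (555.8 m − 0.3430×(2.998×10^8 m/s)×29.24×10^-6 s)
= 1.06458 × (-2450.99 m) = -2.609 km

Δx' ≈ -2.609 km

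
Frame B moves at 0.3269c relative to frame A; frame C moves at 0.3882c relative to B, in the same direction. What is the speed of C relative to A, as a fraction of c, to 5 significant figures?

Compose boost 2: (0.3882 + 0.3269)/(1 + 0.3882×0.3269) = 0.71510/1.126903 = 0.63457

u ≈ 0.63457c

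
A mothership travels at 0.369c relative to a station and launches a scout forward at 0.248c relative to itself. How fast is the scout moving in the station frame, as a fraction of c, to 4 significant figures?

u ≈ 0.5653c

Compose boost 2: (0.248 + 0.369)/(1 + 0.248×0.369) = 0.6170/1.09151 = 0.5653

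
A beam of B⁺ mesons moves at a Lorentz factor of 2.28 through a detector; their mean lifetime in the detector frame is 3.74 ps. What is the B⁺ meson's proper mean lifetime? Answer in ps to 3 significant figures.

γ = 2.28 (given)
Proper time: τ₀ = Δt/γ = 3.74/2.28 = 1.64 ps

τ₀ ≈ 1.64 ps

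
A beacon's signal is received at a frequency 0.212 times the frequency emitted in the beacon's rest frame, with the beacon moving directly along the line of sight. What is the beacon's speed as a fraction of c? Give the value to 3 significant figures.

β ≈ 0.914

f_obs/f_src = √((1−β)/(1+β)) = 0.212  ⇒  (1−β)/(1+β) = 0.044944
β = |1 − D²|/(1 + D²) = |1 − 0.044944|/(1 + 0.044944) = 0.914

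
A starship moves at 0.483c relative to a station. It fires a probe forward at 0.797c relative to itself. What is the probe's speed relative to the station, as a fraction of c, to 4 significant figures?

Relativistic velocity addition: u = (u' + v)/(1 + u'v/c²)
= (0.797 + 0.483)/(1 + 0.797×0.483) = 1.280/1.38495 = 0.9242

u ≈ 0.9242c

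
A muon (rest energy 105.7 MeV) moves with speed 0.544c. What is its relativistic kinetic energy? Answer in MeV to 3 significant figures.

K ≈ 20.3 MeV

γ = 1/√(1 − 0.544²) = 1.1918
K = (γ − 1)m₀c² = (1.1918 − 1) × 105.7 MeV = 0.19177 × 105.7 MeV = 20.3 MeV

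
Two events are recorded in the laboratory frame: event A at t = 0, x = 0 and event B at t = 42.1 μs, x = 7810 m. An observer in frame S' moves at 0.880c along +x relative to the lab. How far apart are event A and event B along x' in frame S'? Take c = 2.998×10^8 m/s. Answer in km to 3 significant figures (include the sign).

γ = 1/√(1 − 0.880²) = 2.1054
Δx' = γ(Δx − vΔt) = 2.1054 × (7810 m − 0.880×(2.998×10^8 m/s)×42.1×10^-6 s)
= 2.1054 × (-3297.0 m) = -6.94 km

Δx' ≈ -6.94 km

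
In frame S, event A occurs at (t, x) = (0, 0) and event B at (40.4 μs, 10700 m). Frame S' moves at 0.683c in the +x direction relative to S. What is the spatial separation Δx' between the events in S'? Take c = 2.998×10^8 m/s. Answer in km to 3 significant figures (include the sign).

γ = 1/√(1 − 0.683²) = 1.3691
Δx' = γ(Δx − vΔt) = 1.3691 × (10700 m − 0.683×(2.998×10^8 m/s)×40.4×10^-6 s)
= 1.3691 × (2427.6 m) = 3.32 km

Δx' ≈ 3.32 km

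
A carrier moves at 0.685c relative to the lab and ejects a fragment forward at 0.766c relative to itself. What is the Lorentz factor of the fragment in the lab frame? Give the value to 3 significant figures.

u_lab = (0.766 + 0.685)/(1 + 0.766×0.685) = 1.451/1.52471 = 0.951656
γ = 1/√(1 − 0.951656²) = 3.26

γ ≈ 3.26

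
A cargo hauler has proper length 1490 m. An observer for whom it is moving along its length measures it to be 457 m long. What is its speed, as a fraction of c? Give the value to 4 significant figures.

β ≈ 0.9518

γ = L₀/L = 1490/457 = 3.26039
β = √(1 − 1/γ²) = 0.9518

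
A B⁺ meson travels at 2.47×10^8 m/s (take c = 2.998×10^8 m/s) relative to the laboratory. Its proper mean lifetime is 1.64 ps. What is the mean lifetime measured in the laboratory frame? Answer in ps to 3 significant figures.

Δt ≈ 2.89 ps

β = v/c = 2.47×10^8 / 2.998×10^8 = 0.82388
γ = 1/√(1 − 0.82388²) = 1.7644
Time dilation: Δt = γτ₀ = 1.7644 × 1.64 ps = 2.89 ps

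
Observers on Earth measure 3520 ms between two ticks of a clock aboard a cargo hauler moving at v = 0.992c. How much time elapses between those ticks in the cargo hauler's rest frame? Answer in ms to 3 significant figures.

γ = 1/√(1 − 0.992²) = 7.9216
Proper time: τ₀ = Δt/γ = 3520/7.9216 = 444 ms

τ₀ ≈ 444 ms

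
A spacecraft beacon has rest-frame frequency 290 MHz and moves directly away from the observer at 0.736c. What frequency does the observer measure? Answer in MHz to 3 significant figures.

Relativistic Doppler: f_obs = f_src √((1−β)/(1+β))
= 290 × √(0.26400/1.7360) = 290 × 0.38997 = 113 MHz

f_obs ≈ 113 MHz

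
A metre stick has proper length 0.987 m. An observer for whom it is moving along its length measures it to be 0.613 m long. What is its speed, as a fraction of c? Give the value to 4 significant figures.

γ = L₀/L = 0.987/0.613 = 1.61011
β = √(1 − 1/γ²) = 0.7838

β ≈ 0.7838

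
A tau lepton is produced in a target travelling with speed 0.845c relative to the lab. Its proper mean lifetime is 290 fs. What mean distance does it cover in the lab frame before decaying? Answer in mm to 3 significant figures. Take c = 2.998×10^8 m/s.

γ = 1/√(1 − 0.845²) = 1.8700
Dilated lifetime: Δt = γτ₀ = 1.8700 × 290 fs = 542.29 fs
d = vΔt = 0.845c × 542.29 fs = 2.5333×10^8 m/s × 5.4229×10^-13 s = 0.137 mm

d ≈ 0.137 mm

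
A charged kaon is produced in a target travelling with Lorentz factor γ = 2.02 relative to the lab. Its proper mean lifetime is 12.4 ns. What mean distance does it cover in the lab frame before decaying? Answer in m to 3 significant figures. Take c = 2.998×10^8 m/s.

d ≈ 6.52 m

β = √(1 − 1/γ²) = √(1 − 1/2.02²) = 0.86886
Dilated lifetime: Δt = γτ₀ = 2.02 × 12.4 ns = 25.048 ns
d = vΔt = 0.86886c × 25.048 ns = 2.6049×10^8 m/s × 2.5048×10^-8 s = 6.52 m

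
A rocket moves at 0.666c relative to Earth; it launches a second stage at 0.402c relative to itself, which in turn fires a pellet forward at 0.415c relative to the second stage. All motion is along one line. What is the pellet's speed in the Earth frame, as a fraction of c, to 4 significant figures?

u ≈ 0.9317c

Compose boost 2: (0.402 + 0.666)/(1 + 0.402×0.666) = 1.068/1.26773 = 0.842449
Compose boost 3: (0.415 + 0.842449)/(1 + 0.415×0.842449) = 1.25745/1.34962 = 0.9317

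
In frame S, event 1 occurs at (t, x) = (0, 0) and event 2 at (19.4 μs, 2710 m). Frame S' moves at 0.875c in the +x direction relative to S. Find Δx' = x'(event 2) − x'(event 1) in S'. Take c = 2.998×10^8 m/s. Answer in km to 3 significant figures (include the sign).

γ = 1/√(1 − 0.875²) = 2.0656
Δx' = γ(Δx − vΔt) = 2.0656 × (2710 m − 0.875×(2.998×10^8 m/s)×19.4×10^-6 s)
= 2.0656 × (-2379.1 m) = -4.91 km

Δx' ≈ -4.91 km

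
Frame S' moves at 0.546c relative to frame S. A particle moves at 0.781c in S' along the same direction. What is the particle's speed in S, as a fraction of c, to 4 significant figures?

u ≈ 0.9303c

Relativistic velocity addition: u = (u' + v)/(1 + u'v/c²)
= (0.781 + 0.546)/(1 + 0.781×0.546) = 1.327/1.42643 = 0.9303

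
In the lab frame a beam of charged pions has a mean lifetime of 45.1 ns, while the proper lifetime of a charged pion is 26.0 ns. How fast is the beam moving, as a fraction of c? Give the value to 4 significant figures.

γ = Δt/τ₀ = 45.1/26.0 = 1.73462
β = √(1 − 1/γ²) = √(1 − 1/1.73462²) = 0.8171

β ≈ 0.8171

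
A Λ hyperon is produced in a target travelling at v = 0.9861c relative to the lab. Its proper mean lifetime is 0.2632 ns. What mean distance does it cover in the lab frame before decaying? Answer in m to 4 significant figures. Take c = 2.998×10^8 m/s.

d ≈ 0.4683 m

γ = 1/√(1 − 0.9861²) = 6.01855
Dilated lifetime: Δt = γτ₀ = 6.01855 × 0.2632 ns = 1.58408 ns
d = vΔt = 0.9861c × 1.58408 ns = 2.95633×10^8 m/s × 1.58408×10^-9 s = 0.4683 m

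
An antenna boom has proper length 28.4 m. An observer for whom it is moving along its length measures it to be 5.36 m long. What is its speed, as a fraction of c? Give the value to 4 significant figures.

β ≈ 0.9820

γ = L₀/L = 28.4/5.36 = 5.29851
β = √(1 − 1/γ²) = 0.9820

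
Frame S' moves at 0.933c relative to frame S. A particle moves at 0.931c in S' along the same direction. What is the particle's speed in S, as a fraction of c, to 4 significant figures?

u ≈ 0.9975c

Relativistic velocity addition: u = (u' + v)/(1 + u'v/c²)
= (0.931 + 0.933)/(1 + 0.931×0.933) = 1.864/1.86862 = 0.9975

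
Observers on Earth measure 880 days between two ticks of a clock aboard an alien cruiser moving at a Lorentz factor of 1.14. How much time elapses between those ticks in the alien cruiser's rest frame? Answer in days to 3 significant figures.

γ = 1.14 (given)
Proper time: τ₀ = Δt/γ = 880/1.14 = 772 days

τ₀ ≈ 772 days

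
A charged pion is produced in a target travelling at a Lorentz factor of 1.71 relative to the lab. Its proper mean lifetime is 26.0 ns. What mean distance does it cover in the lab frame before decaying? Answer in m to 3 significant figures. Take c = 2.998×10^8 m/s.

β = √(1 − 1/γ²) = √(1 − 1/1.71²) = 0.81118
Dilated lifetime: Δt = γτ₀ = 1.71 × 26.0 ns = 44.460 ns
d = vΔt = 0.81118c × 44.460 ns = 2.4319×10^8 m/s × 4.4460×10^-8 s = 10.8 m

d ≈ 10.8 m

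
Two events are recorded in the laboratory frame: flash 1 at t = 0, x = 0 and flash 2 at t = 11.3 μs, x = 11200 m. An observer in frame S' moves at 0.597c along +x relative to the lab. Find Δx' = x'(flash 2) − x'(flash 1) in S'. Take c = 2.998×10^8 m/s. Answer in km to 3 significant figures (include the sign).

γ = 1/√(1 − 0.597²) = 1.2465
Δx' = γ(Δx − vΔt) = 1.2465 × (11200 m − 0.597×(2.998×10^8 m/s)×11.3×10^-6 s)
= 1.2465 × (9177.5 m) = 11.4 km

Δx' ≈ 11.4 km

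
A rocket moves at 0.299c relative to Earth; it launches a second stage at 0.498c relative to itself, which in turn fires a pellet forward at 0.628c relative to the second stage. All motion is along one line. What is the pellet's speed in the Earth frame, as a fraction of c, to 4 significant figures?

Compose boost 2: (0.498 + 0.299)/(1 + 0.498×0.299) = 0.7970/1.14890 = 0.693706
Compose boost 3: (0.628 + 0.693706)/(1 + 0.628×0.693706) = 1.32171/1.43565 = 0.9206

u ≈ 0.9206c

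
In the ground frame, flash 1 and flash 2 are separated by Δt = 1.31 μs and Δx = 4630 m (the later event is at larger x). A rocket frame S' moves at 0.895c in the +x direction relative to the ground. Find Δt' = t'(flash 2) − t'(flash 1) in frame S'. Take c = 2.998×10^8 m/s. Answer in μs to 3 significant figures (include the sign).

Δt' ≈ -28.0 μs

γ = 1/√(1 − 0.895²) = 2.2418
Δt' = γ(Δt − vΔx/c²) = 2.2418 × (1.31 μs − 0.895×4630 m / (2.998×10^8 m/s))
= 2.2418 × (-12.512 μs) = -28.0 μs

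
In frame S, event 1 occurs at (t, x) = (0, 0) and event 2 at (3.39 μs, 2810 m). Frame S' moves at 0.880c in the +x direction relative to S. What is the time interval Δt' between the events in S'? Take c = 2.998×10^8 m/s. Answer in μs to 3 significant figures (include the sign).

γ = 1/√(1 − 0.880²) = 2.1054
Δt' = γ(Δt − vΔx/c²) = 2.1054 × (3.39 μs − 0.880×2810 m / (2.998×10^8 m/s))
= 2.1054 × (-4.8582 μs) = -10.2 μs

Δt' ≈ -10.2 μs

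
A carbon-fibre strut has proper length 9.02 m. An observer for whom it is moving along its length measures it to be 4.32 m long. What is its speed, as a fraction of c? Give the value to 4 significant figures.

γ = L₀/L = 9.02/4.32 = 2.08796
β = √(1 − 1/γ²) = 0.8778

β ≈ 0.8778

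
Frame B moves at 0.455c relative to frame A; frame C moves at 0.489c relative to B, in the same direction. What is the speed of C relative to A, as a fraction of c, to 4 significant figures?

u ≈ 0.7722c

Compose boost 2: (0.489 + 0.455)/(1 + 0.489×0.455) = 0.9440/1.22249 = 0.7722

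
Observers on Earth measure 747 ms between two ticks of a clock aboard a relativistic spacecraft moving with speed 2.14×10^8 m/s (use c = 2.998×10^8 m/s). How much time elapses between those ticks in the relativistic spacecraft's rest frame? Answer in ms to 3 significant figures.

β = v/c = 2.14×10^8 / 2.998×10^8 = 0.71381
γ = 1/√(1 − 0.71381²) = 1.4279
Proper time: τ₀ = Δt/γ = 747/1.4279 = 523 ms

τ₀ ≈ 523 ms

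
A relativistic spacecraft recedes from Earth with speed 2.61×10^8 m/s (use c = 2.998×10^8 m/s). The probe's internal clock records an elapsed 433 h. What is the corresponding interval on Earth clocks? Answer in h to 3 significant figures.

Δt ≈ 880 h

β = v/c = 2.61×10^8 / 2.998×10^8 = 0.87058
γ = 1/√(1 − 0.87058²) = 2.0324
Time dilation: Δt = γτ₀ = 2.0324 × 433 h = 880 h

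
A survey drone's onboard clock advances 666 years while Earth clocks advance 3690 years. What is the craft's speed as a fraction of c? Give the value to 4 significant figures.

β ≈ 0.9836

γ = Δt/τ₀ = 3690/666 = 5.54054
β = √(1 − 1/γ²) = √(1 − 1/5.54054²) = 0.9836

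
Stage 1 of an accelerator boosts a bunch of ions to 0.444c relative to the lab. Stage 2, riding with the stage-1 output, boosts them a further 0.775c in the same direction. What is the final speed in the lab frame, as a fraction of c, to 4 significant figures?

u ≈ 0.9069c

Compose boost 2: (0.775 + 0.444)/(1 + 0.775×0.444) = 1.219/1.34410 = 0.9069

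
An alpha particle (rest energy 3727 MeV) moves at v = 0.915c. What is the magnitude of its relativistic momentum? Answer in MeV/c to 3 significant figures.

p ≈ 8450 MeV/c

γ = 1/√(1 − 0.915²) = 2.4786
p = γβm₀c = 2.4786 × 0.915 × 3727 MeV/c = 8450 MeV/c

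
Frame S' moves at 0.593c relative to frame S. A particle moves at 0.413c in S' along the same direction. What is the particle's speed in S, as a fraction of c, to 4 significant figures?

Relativistic velocity addition: u = (u' + v)/(1 + u'v/c²)
= (0.413 + 0.593)/(1 + 0.413×0.593) = 1.006/1.24491 = 0.8081

u ≈ 0.8081c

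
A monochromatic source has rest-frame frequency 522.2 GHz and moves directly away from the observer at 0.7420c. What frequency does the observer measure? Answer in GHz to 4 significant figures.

Relativistic Doppler: f_obs = f_src √((1−β)/(1+β))
= 522.2 × √(0.258000/1.74200) = 522.2 × 0.384845 = 201.0 GHz

f_obs ≈ 201.0 GHz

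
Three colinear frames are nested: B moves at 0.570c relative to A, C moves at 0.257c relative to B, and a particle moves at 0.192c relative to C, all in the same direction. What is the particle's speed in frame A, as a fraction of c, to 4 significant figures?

u ≈ 0.8022c

Compose boost 2: (0.257 + 0.570)/(1 + 0.257×0.570) = 0.8270/1.14649 = 0.721332
Compose boost 3: (0.192 + 0.721332)/(1 + 0.192×0.721332) = 0.913332/1.13850 = 0.8022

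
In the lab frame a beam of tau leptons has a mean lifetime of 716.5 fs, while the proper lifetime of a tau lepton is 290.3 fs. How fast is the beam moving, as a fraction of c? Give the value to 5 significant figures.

γ = Δt/τ₀ = 716.5/290.3 = 2.468136
β = √(1 − 1/γ²) = √(1 − 1/2.468136²) = 0.91424

β ≈ 0.91424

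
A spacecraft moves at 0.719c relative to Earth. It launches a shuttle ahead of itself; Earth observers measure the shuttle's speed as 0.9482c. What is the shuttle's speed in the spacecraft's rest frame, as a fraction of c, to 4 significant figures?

Inverse velocity addition: u' = (u − v)/(1 − uv/c²)
= (0.9482 − 0.719)/(1 − 0.9482×0.719) = 0.2292/0.318244 = 0.7202

u' ≈ 0.7202c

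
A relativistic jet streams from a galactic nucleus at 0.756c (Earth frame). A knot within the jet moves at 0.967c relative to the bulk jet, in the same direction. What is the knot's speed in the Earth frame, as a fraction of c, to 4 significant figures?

u ≈ 0.9953c

Relativistic velocity addition: u = (u' + v)/(1 + u'v/c²)
= (0.967 + 0.756)/(1 + 0.967×0.756) = 1.723/1.73105 = 0.9953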